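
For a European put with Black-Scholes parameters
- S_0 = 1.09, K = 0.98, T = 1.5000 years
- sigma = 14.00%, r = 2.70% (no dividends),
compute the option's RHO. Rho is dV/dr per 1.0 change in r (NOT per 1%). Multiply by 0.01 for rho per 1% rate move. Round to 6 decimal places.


d1 = 0.9423560504; d2 = 0.7708917684
phi(d1) = 0.2559032090; exp(-qT) = 1.0000000000; exp(-rT) = 0.9603091645
N(-d2) = 0.2203855433
Rho = -K*T*exp(-rT)*N(-d2) = -0.9800 * 1.5000 * 0.9603091645 * 0.2203855433 = -0.311108

Answer: Rho = -0.311108


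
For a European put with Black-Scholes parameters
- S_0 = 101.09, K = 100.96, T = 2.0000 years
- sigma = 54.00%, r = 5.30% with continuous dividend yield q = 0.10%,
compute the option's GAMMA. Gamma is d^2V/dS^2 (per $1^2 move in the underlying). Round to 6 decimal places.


Answer: Gamma = 0.004506

Derivation:
d1 = 0.5197062129; d2 = -0.2439691108
phi(d1) = 0.3485457407; exp(-qT) = 0.9980019987; exp(-rT) = 0.8994246481
Gamma = exp(-qT) * phi(d1) / (S * sigma * sqrt(T)) = 0.9980019987 * 0.3485457407 / (101.0900 * 0.5400 * 1.4142135624) = 0.004506


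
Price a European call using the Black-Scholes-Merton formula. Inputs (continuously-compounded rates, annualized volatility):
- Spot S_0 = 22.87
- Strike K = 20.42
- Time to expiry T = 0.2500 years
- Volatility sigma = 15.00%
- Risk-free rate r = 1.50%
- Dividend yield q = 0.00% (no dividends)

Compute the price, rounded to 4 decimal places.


Answer: Price = 2.5676

Derivation:
d1 = (ln(S/K) + (r - q + 0.5*sigma^2) * T) / (sigma * sqrt(T)) = 1.59831594
d2 = d1 - sigma * sqrt(T) = 1.52331594
exp(-rT) = 0.99625702; exp(-qT) = 1.00000000
C = S_0 * exp(-qT) * N(d1) - K * exp(-rT) * N(d2)
N(d1) = 0.94501366; N(d2) = 0.93616016
C = 22.8700 * 1.00000000 * 0.94501366 - 20.4200 * 0.99625702 * 0.93616016 = 2.5676


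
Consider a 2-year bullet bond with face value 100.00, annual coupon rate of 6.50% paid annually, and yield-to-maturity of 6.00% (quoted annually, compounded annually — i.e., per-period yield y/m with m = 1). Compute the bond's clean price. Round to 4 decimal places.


Coupon per period c = face * coupon_rate / m = 6.500000
Periods per year m = 1; per-period yield y/m = 0.060000
Number of cashflows N = 2
Cashflows (t years, CF_t, discount factor 1/(1+y/m)^(m*t), PV):
  t = 1.0000: CF_t = 6.500000, DF = 0.943396, PV = 6.132075
  t = 2.0000: CF_t = 106.500000, DF = 0.889996, PV = 94.784621
Price P = sum_t PV_t = 100.916696

Answer: Price = 100.9167


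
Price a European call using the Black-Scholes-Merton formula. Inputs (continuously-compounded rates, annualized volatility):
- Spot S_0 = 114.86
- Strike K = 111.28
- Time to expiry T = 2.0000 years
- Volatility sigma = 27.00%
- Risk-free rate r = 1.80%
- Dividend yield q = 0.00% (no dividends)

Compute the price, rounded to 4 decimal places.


d1 = (ln(S/K) + (r - q + 0.5*sigma^2) * T) / (sigma * sqrt(T)) = 0.36812620
d2 = d1 - sigma * sqrt(T) = -0.01371146
exp(-rT) = 0.96464029; exp(-qT) = 1.00000000
C = S_0 * exp(-qT) * N(d1) - K * exp(-rT) * N(d2)
N(d1) = 0.64361043; N(d2) = 0.49453009
C = 114.8600 * 1.00000000 * 0.64361043 - 111.2800 * 0.96464029 * 0.49453009 = 20.8397

Answer: Price = 20.8397


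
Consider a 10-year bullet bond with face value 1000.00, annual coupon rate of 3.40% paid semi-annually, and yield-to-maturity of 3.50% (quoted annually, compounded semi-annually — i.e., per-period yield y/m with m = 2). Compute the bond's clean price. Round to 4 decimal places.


Coupon per period c = face * coupon_rate / m = 17.000000
Periods per year m = 2; per-period yield y/m = 0.017500
Number of cashflows N = 20
Cashflows (t years, CF_t, discount factor 1/(1+y/m)^(m*t), PV):
  t = 0.5000: CF_t = 17.000000, DF = 0.982801, PV = 16.707617
  t = 1.0000: CF_t = 17.000000, DF = 0.965898, PV = 16.420262
  t = 1.5000: CF_t = 17.000000, DF = 0.949285, PV = 16.137850
  t = 2.0000: CF_t = 17.000000, DF = 0.932959, PV = 15.860295
  t = 2.5000: CF_t = 17.000000, DF = 0.916913, PV = 15.587513
  t = 3.0000: CF_t = 17.000000, DF = 0.901143, PV = 15.319423
  t = 3.5000: CF_t = 17.000000, DF = 0.885644, PV = 15.055944
  t = 4.0000: CF_t = 17.000000, DF = 0.870412, PV = 14.796997
  t = 4.5000: CF_t = 17.000000, DF = 0.855441, PV = 14.542503
  t = 5.0000: CF_t = 17.000000, DF = 0.840729, PV = 14.292386
  t = 5.5000: CF_t = 17.000000, DF = 0.826269, PV = 14.046571
  t = 6.0000: CF_t = 17.000000, DF = 0.812058, PV = 13.804984
  t = 6.5000: CF_t = 17.000000, DF = 0.798091, PV = 13.567552
  t = 7.0000: CF_t = 17.000000, DF = 0.784365, PV = 13.334203
  t = 7.5000: CF_t = 17.000000, DF = 0.770875, PV = 13.104868
  t = 8.0000: CF_t = 17.000000, DF = 0.757616, PV = 12.879477
  t = 8.5000: CF_t = 17.000000, DF = 0.744586, PV = 12.657963
  t = 9.0000: CF_t = 17.000000, DF = 0.731780, PV = 12.440258
  t = 9.5000: CF_t = 17.000000, DF = 0.719194, PV = 12.226298
  t = 10.0000: CF_t = 1017.000000, DF = 0.706825, PV = 718.840595
Price P = sum_t PV_t = 991.623559

Answer: Price = 991.6236


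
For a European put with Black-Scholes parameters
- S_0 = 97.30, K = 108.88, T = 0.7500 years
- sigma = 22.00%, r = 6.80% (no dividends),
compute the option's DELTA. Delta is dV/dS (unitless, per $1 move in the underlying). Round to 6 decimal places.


Answer: Delta = -0.589886

Derivation:
d1 = -0.2272522521; d2 = -0.4177778410
phi(d1) = 0.3887727384; exp(-qT) = 1.0000000000; exp(-rT) = 0.9502786705
N(-d1) = 0.5898862005
Delta = -exp(-qT) * N(-d1) = -1.0000000000 * 0.5898862005 = -0.589886


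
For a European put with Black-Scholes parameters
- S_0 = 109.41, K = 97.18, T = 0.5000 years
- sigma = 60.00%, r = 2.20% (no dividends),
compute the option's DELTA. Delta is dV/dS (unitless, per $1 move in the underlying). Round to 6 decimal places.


Answer: Delta = -0.302419

Derivation:
d1 = 0.5174545306; d2 = 0.0931904619
phi(d1) = 0.3489529677; exp(-qT) = 1.0000000000; exp(-rT) = 0.9890602788
N(-d1) = 0.3024194510
Delta = -exp(-qT) * N(-d1) = -1.0000000000 * 0.3024194510 = -0.302419


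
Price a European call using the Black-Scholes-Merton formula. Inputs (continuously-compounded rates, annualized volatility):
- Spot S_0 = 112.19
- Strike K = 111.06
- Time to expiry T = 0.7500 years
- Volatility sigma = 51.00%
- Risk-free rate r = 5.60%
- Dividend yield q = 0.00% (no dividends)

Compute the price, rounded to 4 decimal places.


Answer: Price = 22.0904

Derivation:
d1 = (ln(S/K) + (r - q + 0.5*sigma^2) * T) / (sigma * sqrt(T)) = 0.33884974
d2 = d1 - sigma * sqrt(T) = -0.10282321
exp(-rT) = 0.95886978; exp(-qT) = 1.00000000
C = S_0 * exp(-qT) * N(d1) - K * exp(-rT) * N(d2)
N(d1) = 0.63263854; N(d2) = 0.45905164
C = 112.1900 * 1.00000000 * 0.63263854 - 111.0600 * 0.95886978 * 0.45905164 = 22.0904


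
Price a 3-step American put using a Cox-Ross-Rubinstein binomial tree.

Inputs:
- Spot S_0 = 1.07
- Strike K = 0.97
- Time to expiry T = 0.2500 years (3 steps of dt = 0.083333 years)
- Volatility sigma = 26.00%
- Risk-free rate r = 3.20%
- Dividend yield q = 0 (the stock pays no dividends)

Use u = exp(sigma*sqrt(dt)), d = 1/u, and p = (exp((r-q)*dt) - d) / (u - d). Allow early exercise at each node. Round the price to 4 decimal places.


Answer: Price = V(0,0) = 0.0144

Derivation:
dt = T/N = 0.083333
u = exp(sigma*sqrt(dt)) = 1.077944; d = 1/u = 0.927692
p = (exp((r-q)*dt) - d) / (u - d) = 0.499017
Discount per step: exp(-r*dt) = 0.997337
Stock lattice S(k, i) with i counting down-moves:
  k=0: S(0,0) = 1.0700
  k=1: S(1,0) = 1.1534; S(1,1) = 0.9926
  k=2: S(2,0) = 1.2433; S(2,1) = 1.0700; S(2,2) = 0.9209
  k=3: S(3,0) = 1.3402; S(3,1) = 1.1534; S(3,2) = 0.9926; S(3,3) = 0.8543
Terminal payoffs V(N, i) = max(K - S_T, 0):
  V(3,0) = 0.000000; V(3,1) = 0.000000; V(3,2) = 0.000000; V(3,3) = 0.115730
Backward induction: V(k, i) = exp(-r*dt) * [p * V(k+1, i) + (1-p) * V(k+1, i+1)]; then take max(V_cont, immediate exercise) for American.
  V(2,0) = exp(-r*dt) * [p*0.000000 + (1-p)*0.000000] = 0.000000; exercise = 0.000000; V(2,0) = max -> 0.000000
  V(2,1) = exp(-r*dt) * [p*0.000000 + (1-p)*0.000000] = 0.000000; exercise = 0.000000; V(2,1) = max -> 0.000000
  V(2,2) = exp(-r*dt) * [p*0.000000 + (1-p)*0.115730] = 0.057824; exercise = 0.049145; V(2,2) = max -> 0.057824
  V(1,0) = exp(-r*dt) * [p*0.000000 + (1-p)*0.000000] = 0.000000; exercise = 0.000000; V(1,0) = max -> 0.000000
  V(1,1) = exp(-r*dt) * [p*0.000000 + (1-p)*0.057824] = 0.028892; exercise = 0.000000; V(1,1) = max -> 0.028892
  V(0,0) = exp(-r*dt) * [p*0.000000 + (1-p)*0.028892] = 0.014436; exercise = 0.000000; V(0,0) = max -> 0.014436


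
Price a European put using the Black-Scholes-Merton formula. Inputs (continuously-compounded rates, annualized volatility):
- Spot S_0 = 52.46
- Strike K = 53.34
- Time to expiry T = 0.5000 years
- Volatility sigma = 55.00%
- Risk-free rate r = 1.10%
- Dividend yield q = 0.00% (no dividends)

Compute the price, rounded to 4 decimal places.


d1 = (ln(S/K) + (r - q + 0.5*sigma^2) * T) / (sigma * sqrt(T)) = 0.16582157
d2 = d1 - sigma * sqrt(T) = -0.22308716
exp(-rT) = 0.99451510; exp(-qT) = 1.00000000
P = K * exp(-rT) * N(-d2) - S_0 * exp(-qT) * N(-d1)
N(-d1) = 0.43414869; N(-d2) = 0.58826616
P = 53.3400 * 0.99451510 * 0.58826616 - 52.4600 * 1.00000000 * 0.43414869 = 8.4306

Answer: Price = 8.4306


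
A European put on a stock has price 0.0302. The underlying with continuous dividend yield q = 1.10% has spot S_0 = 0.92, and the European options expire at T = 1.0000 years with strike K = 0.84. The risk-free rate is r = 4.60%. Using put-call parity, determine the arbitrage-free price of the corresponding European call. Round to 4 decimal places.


Answer: Call price = 0.1379

Derivation:
Put-call parity: C - P = S_0 * exp(-qT) - K * exp(-rT).
S_0 * exp(-qT) = 0.9200 * 0.98906028 = 0.90993546
K * exp(-rT) = 0.8400 * 0.95504196 = 0.80223525
C = P + S*exp(-qT) - K*exp(-rT)
C = 0.0302 + 0.90993546 - 0.80223525 = 0.1379


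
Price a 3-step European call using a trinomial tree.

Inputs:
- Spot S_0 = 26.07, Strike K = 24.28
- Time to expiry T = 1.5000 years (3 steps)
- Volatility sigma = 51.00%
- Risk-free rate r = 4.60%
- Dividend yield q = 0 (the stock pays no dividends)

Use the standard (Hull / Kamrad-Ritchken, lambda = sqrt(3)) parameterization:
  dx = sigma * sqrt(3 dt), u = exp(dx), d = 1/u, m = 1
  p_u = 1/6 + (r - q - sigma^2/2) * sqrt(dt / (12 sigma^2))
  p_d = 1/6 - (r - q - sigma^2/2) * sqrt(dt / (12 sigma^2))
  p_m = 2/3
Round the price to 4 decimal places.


Answer: Price = V(0,0) = 7.4768

Derivation:
dt = T/N = 0.500000; dx = sigma*sqrt(3*dt) = 0.624620
u = exp(dx) = 1.867536; d = 1/u = 0.535465
p_u = 0.133026, p_m = 0.666667, p_d = 0.200307
Discount per step: exp(-r*dt) = 0.977262
Stock lattice S(k, j) with j the centered position index:
  k=0: S(0,+0) = 26.0700
  k=1: S(1,-1) = 13.9596; S(1,+0) = 26.0700; S(1,+1) = 48.6867
  k=2: S(2,-2) = 7.4749; S(2,-1) = 13.9596; S(2,+0) = 26.0700; S(2,+1) = 48.6867; S(2,+2) = 90.9241
  k=3: S(3,-3) = 4.0025; S(3,-2) = 7.4749; S(3,-1) = 13.9596; S(3,+0) = 26.0700; S(3,+1) = 48.6867; S(3,+2) = 90.9241; S(3,+3) = 169.8040
Terminal payoffs V(N, j) = max(S_T - K, 0):
  V(3,-3) = 0.000000; V(3,-2) = 0.000000; V(3,-1) = 0.000000; V(3,+0) = 1.790000; V(3,+1) = 24.406662; V(3,+2) = 66.644091; V(3,+3) = 145.524009
Backward induction: V(k, j) = exp(-r*dt) * [p_u * V(k+1, j+1) + p_m * V(k+1, j) + p_d * V(k+1, j-1)]
  V(2,-2) = exp(-r*dt) * [p_u*0.000000 + p_m*0.000000 + p_d*0.000000] = 0.000000
  V(2,-1) = exp(-r*dt) * [p_u*1.790000 + p_m*0.000000 + p_d*0.000000] = 0.232703
  V(2,+0) = exp(-r*dt) * [p_u*24.406662 + p_m*1.790000 + p_d*0.000000] = 4.339103
  V(2,+1) = exp(-r*dt) * [p_u*66.644091 + p_m*24.406662 + p_d*1.790000] = 24.915374
  V(2,+2) = exp(-r*dt) * [p_u*145.524009 + p_m*66.644091 + p_d*24.406662] = 67.115191
  V(1,-1) = exp(-r*dt) * [p_u*4.339103 + p_m*0.232703 + p_d*0.000000] = 0.715698
  V(1,+0) = exp(-r*dt) * [p_u*24.915374 + p_m*4.339103 + p_d*0.232703] = 6.111550
  V(1,+1) = exp(-r*dt) * [p_u*67.115191 + p_m*24.915374 + p_d*4.339103] = 25.807041
  V(0,+0) = exp(-r*dt) * [p_u*25.807041 + p_m*6.111550 + p_d*0.715698] = 7.476780


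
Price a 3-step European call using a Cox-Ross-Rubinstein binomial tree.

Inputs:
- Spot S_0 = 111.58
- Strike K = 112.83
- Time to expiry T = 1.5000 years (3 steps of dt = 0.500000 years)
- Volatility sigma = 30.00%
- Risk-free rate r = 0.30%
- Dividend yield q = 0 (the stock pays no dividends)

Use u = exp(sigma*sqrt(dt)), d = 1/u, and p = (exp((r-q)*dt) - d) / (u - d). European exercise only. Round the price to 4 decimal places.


dt = T/N = 0.500000
u = exp(sigma*sqrt(dt)) = 1.236311; d = 1/u = 0.808858
p = (exp((r-q)*dt) - d) / (u - d) = 0.450677
Discount per step: exp(-r*dt) = 0.998501
Stock lattice S(k, i) with i counting down-moves:
  k=0: S(0,0) = 111.5800
  k=1: S(1,0) = 137.9476; S(1,1) = 90.2524
  k=2: S(2,0) = 170.5461; S(2,1) = 111.5800; S(2,2) = 73.0013
  k=3: S(3,0) = 210.8481; S(3,1) = 137.9476; S(3,2) = 90.2524; S(3,3) = 59.0477
Terminal payoffs V(N, i) = max(S_T - K, 0):
  V(3,0) = 98.018091; V(3,1) = 25.117594; V(3,2) = 0.000000; V(3,3) = 0.000000
Backward induction: V(k, i) = exp(-r*dt) * [p * V(k+1, i) + (1-p) * V(k+1, i+1)].
  V(2,0) = exp(-r*dt) * [p*98.018091 + (1-p)*25.117594] = 57.885261
  V(2,1) = exp(-r*dt) * [p*25.117594 + (1-p)*0.000000] = 11.302949
  V(2,2) = exp(-r*dt) * [p*0.000000 + (1-p)*0.000000] = 0.000000
  V(1,0) = exp(-r*dt) * [p*57.885261 + (1-p)*11.302949] = 32.248106
  V(1,1) = exp(-r*dt) * [p*11.302949 + (1-p)*0.000000] = 5.086341
  V(0,0) = exp(-r*dt) * [p*32.248106 + (1-p)*5.086341] = 17.301546

Answer: Price = V(0,0) = 17.3015


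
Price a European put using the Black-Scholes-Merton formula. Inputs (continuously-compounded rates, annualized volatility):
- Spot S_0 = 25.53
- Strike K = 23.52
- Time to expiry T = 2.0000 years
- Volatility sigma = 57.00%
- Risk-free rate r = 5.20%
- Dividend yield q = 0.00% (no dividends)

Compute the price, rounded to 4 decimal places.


Answer: Price = 5.3312

Derivation:
d1 = (ln(S/K) + (r - q + 0.5*sigma^2) * T) / (sigma * sqrt(T)) = 0.63379483
d2 = d1 - sigma * sqrt(T) = -0.17230690
exp(-rT) = 0.90122530; exp(-qT) = 1.00000000
P = K * exp(-rT) * N(-d2) - S_0 * exp(-qT) * N(-d1)
N(-d1) = 0.26310736; N(-d2) = 0.56840187
P = 23.5200 * 0.90122530 * 0.56840187 - 25.5300 * 1.00000000 * 0.26310736 = 5.3312


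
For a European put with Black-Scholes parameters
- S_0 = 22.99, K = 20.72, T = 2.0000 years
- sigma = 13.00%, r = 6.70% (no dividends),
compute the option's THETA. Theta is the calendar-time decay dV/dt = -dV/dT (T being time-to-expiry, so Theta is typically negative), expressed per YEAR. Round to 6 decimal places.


d1 = 1.3862552205; d2 = 1.2024074574
phi(d1) = 0.1526221070; exp(-qT) = 1.0000000000; exp(-rT) = 0.8745900646
Theta = -S*exp(-qT)*phi(d1)*sigma/(2*sqrt(T)) + r*K*exp(-rT)*N(-d2) - q*S*exp(-qT)*N(-d1)
N(-d1) = 0.0828344926; N(-d2) = 0.1146028507; sqrt(T) = 1.4142135624
Term 1 = -22.9900 * 1.0000000000 * 0.1526221070 * 0.1300 / (2 * 1.4142135624) = -0.1612704415
Term 2 = 0.0670 * 20.7200 * 0.8745900646 * 0.1146028507 = 0.1391440096
Term 3 = 0 (no dividend yield, q = 0)
Theta = -0.1612704415 + (0.1391440096) + (0.0000000000) = -0.022126

Answer: Theta = -0.022126


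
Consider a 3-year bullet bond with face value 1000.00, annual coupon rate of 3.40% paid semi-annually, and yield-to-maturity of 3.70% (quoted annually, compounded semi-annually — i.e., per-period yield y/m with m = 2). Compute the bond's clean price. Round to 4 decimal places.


Coupon per period c = face * coupon_rate / m = 17.000000
Periods per year m = 2; per-period yield y/m = 0.018500
Number of cashflows N = 6
Cashflows (t years, CF_t, discount factor 1/(1+y/m)^(m*t), PV):
  t = 0.5000: CF_t = 17.000000, DF = 0.981836, PV = 16.691213
  t = 1.0000: CF_t = 17.000000, DF = 0.964002, PV = 16.388034
  t = 1.5000: CF_t = 17.000000, DF = 0.946492, PV = 16.090362
  t = 2.0000: CF_t = 17.000000, DF = 0.929300, PV = 15.798097
  t = 2.5000: CF_t = 17.000000, DF = 0.912420, PV = 15.511141
  t = 3.0000: CF_t = 1017.000000, DF = 0.895847, PV = 911.076307
Price P = sum_t PV_t = 991.555155

Answer: Price = 991.5552


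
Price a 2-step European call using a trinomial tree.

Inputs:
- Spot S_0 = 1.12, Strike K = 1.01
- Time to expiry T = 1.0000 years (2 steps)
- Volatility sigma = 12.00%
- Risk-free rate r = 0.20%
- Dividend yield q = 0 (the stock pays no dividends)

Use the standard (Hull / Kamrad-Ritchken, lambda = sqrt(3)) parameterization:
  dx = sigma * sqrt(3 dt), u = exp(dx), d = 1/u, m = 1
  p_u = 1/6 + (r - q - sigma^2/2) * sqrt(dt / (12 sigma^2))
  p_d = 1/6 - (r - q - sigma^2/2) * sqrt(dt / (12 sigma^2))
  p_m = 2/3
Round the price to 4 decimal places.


Answer: Price = V(0,0) = 0.1275

Derivation:
dt = T/N = 0.500000; dx = sigma*sqrt(3*dt) = 0.146969
u = exp(dx) = 1.158319; d = 1/u = 0.863320
p_u = 0.157821, p_m = 0.666667, p_d = 0.175512
Discount per step: exp(-r*dt) = 0.999000
Stock lattice S(k, j) with j the centered position index:
  k=0: S(0,+0) = 1.1200
  k=1: S(1,-1) = 0.9669; S(1,+0) = 1.1200; S(1,+1) = 1.2973
  k=2: S(2,-2) = 0.8348; S(2,-1) = 0.9669; S(2,+0) = 1.1200; S(2,+1) = 1.2973; S(2,+2) = 1.5027
Terminal payoffs V(N, j) = max(S_T - K, 0):
  V(2,-2) = 0.000000; V(2,-1) = 0.000000; V(2,+0) = 0.110000; V(2,+1) = 0.287317; V(2,+2) = 0.492706
Backward induction: V(k, j) = exp(-r*dt) * [p_u * V(k+1, j+1) + p_m * V(k+1, j) + p_d * V(k+1, j-1)]
  V(1,-1) = exp(-r*dt) * [p_u*0.110000 + p_m*0.000000 + p_d*0.000000] = 0.017343
  V(1,+0) = exp(-r*dt) * [p_u*0.287317 + p_m*0.110000 + p_d*0.000000] = 0.118559
  V(1,+1) = exp(-r*dt) * [p_u*0.492706 + p_m*0.287317 + p_d*0.110000] = 0.288322
  V(0,+0) = exp(-r*dt) * [p_u*0.288322 + p_m*0.118559 + p_d*0.017343] = 0.127459


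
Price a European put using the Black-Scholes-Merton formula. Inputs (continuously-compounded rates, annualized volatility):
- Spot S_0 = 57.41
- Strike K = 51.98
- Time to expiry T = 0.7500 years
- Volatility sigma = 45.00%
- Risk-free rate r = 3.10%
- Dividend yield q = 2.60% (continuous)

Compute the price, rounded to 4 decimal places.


Answer: Price = 5.7981

Derivation:
d1 = (ln(S/K) + (r - q + 0.5*sigma^2) * T) / (sigma * sqrt(T)) = 0.45943475
d2 = d1 - sigma * sqrt(T) = 0.06972332
exp(-rT) = 0.97701820; exp(-qT) = 0.98068890
P = K * exp(-rT) * N(-d2) - S_0 * exp(-qT) * N(-d1)
N(-d1) = 0.32296100; N(-d2) = 0.47220694
P = 51.9800 * 0.97701820 * 0.47220694 - 57.4100 * 0.98068890 * 0.32296100 = 5.7981


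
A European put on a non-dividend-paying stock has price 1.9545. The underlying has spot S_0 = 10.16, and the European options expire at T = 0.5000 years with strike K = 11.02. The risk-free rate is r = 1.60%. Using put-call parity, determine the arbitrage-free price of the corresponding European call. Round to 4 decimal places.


Answer: Call price = 1.1823

Derivation:
Put-call parity: C - P = S_0 * exp(-qT) - K * exp(-rT).
S_0 * exp(-qT) = 10.1600 * 1.00000000 = 10.16000000
K * exp(-rT) = 11.0200 * 0.99203191 = 10.93219170
C = P + S*exp(-qT) - K*exp(-rT)
C = 1.9545 + 10.16000000 - 10.93219170 = 1.1823


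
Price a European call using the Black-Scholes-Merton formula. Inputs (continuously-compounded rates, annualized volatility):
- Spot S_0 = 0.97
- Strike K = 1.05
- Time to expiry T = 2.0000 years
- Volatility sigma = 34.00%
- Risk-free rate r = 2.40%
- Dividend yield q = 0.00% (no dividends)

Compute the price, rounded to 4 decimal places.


d1 = (ln(S/K) + (r - q + 0.5*sigma^2) * T) / (sigma * sqrt(T)) = 0.17542618
d2 = d1 - sigma * sqrt(T) = -0.30540643
exp(-rT) = 0.95313379; exp(-qT) = 1.00000000
C = S_0 * exp(-qT) * N(d1) - K * exp(-rT) * N(d2)
N(d1) = 0.56962761; N(d2) = 0.38002831
C = 0.9700 * 1.00000000 * 0.56962761 - 1.0500 * 0.95313379 * 0.38002831 = 0.1722

Answer: Price = 0.1722


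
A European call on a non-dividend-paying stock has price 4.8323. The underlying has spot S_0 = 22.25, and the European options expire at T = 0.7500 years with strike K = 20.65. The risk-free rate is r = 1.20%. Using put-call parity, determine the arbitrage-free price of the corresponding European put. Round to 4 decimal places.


Put-call parity: C - P = S_0 * exp(-qT) - K * exp(-rT).
S_0 * exp(-qT) = 22.2500 * 1.00000000 = 22.25000000
K * exp(-rT) = 20.6500 * 0.99104038 = 20.46498382
P = C - S*exp(-qT) + K*exp(-rT)
P = 4.8323 - 22.25000000 + 20.46498382 = 3.0473

Answer: Put price = 3.0473


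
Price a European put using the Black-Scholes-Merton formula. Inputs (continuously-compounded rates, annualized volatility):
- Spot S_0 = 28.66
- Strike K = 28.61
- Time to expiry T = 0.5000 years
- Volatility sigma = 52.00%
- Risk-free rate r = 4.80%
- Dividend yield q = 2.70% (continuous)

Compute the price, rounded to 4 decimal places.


d1 = (ln(S/K) + (r - q + 0.5*sigma^2) * T) / (sigma * sqrt(T)) = 0.21715281
d2 = d1 - sigma * sqrt(T) = -0.15054272
exp(-rT) = 0.97628571; exp(-qT) = 0.98659072
P = K * exp(-rT) * N(-d2) - S_0 * exp(-qT) * N(-d1)
N(-d1) = 0.41404463; N(-d2) = 0.55983178
P = 28.6100 * 0.97628571 * 0.55983178 - 28.6600 * 0.98659072 * 0.41404463 = 3.9296

Answer: Price = 3.9296


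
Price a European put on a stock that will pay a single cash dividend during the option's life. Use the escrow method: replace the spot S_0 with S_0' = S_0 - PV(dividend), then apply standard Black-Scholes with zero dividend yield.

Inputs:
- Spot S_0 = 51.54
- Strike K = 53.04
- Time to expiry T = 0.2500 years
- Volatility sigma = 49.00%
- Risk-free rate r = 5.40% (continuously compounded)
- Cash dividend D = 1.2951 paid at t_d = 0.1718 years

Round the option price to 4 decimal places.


PV(D) = D * exp(-r * t_d) = 1.2951 * 0.99076570 = 1.28314066
S_0' = S_0 - PV(D) = 51.5400 - 1.28314066 = 50.25685934
d1 = (ln(S_0'/K) + (r + sigma^2/2)*T) / (sigma*sqrt(T)) = -0.04239512
d2 = d1 - sigma*sqrt(T) = -0.28739512
exp(-rT) = 0.98659072
N(-d1) = 0.51690814; N(-d2) = 0.61309510
P = K * exp(-rT) * N(-d2) - S_0' * N(-d1) = 53.0400 * 0.98659072 * 0.61309510 - 50.25685934 * 0.51690814 = 6.1043

Answer: Price = 6.1043


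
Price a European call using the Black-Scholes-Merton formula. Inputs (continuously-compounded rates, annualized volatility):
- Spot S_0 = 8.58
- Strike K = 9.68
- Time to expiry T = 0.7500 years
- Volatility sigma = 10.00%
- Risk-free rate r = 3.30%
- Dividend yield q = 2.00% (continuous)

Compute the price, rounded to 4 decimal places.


Answer: Price = 0.0367

Derivation:
d1 = (ln(S/K) + (r - q + 0.5*sigma^2) * T) / (sigma * sqrt(T)) = -1.23700745
d2 = d1 - sigma * sqrt(T) = -1.32360999
exp(-rT) = 0.97555377; exp(-qT) = 0.98511194
C = S_0 * exp(-qT) * N(d1) - K * exp(-rT) * N(d2)
N(d1) = 0.10804216; N(d2) = 0.09281630
C = 8.5800 * 0.98511194 * 0.10804216 - 9.6800 * 0.97555377 * 0.09281630 = 0.0367


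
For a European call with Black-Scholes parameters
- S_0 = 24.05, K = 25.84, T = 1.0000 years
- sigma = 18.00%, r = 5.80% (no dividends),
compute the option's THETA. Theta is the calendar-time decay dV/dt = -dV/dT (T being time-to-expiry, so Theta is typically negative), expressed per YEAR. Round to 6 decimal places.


Answer: Theta = -1.477000

Derivation:
d1 = 0.0133962091; d2 = -0.1666037909
phi(d1) = 0.3989064852; exp(-qT) = 1.0000000000; exp(-rT) = 0.9436499474
Theta = -S*exp(-qT)*phi(d1)*sigma/(2*sqrt(T)) - r*K*exp(-rT)*N(d2) + q*S*exp(-qT)*N(d1)
N(d1) = 0.5053441544; N(d2) = 0.4338409053; sqrt(T) = 1.0000000000
Term 1 = -24.0500 * 1.0000000000 * 0.3989064852 * 0.1800 / (2 * 1.0000000000) = -0.8634330872
Term 2 = -0.0580 * 25.8400 * 0.9436499474 * 0.4338409053 = -0.6135668969
Term 3 = 0 (no dividend yield, q = 0)
Theta = -0.8634330872 + (-0.6135668969) + (0.0000000000) = -1.477000


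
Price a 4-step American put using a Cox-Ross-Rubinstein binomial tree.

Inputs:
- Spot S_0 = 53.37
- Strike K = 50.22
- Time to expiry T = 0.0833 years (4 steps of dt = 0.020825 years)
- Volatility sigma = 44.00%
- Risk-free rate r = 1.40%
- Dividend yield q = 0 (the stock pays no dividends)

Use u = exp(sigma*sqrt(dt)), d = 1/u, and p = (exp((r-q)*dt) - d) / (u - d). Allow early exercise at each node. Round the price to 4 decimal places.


dt = T/N = 0.020825
u = exp(sigma*sqrt(dt)) = 1.065555; d = 1/u = 0.938478
p = (exp((r-q)*dt) - d) / (u - d) = 0.486426
Discount per step: exp(-r*dt) = 0.999708
Stock lattice S(k, i) with i counting down-moves:
  k=0: S(0,0) = 53.3700
  k=1: S(1,0) = 56.8687; S(1,1) = 50.0866
  k=2: S(2,0) = 60.5967; S(2,1) = 53.3700; S(2,2) = 47.0051
  k=3: S(3,0) = 64.5691; S(3,1) = 56.8687; S(3,2) = 50.0866; S(3,3) = 44.1133
  k=4: S(4,0) = 68.8020; S(4,1) = 60.5967; S(4,2) = 53.3700; S(4,3) = 47.0051; S(4,4) = 41.3994
Terminal payoffs V(N, i) = max(K - S_T, 0):
  V(4,0) = 0.000000; V(4,1) = 0.000000; V(4,2) = 0.000000; V(4,3) = 3.214852; V(4,4) = 8.820637
Backward induction: V(k, i) = exp(-r*dt) * [p * V(k+1, i) + (1-p) * V(k+1, i+1)]; then take max(V_cont, immediate exercise) for American.
  V(3,0) = exp(-r*dt) * [p*0.000000 + (1-p)*0.000000] = 0.000000; exercise = 0.000000; V(3,0) = max -> 0.000000
  V(3,1) = exp(-r*dt) * [p*0.000000 + (1-p)*0.000000] = 0.000000; exercise = 0.000000; V(3,1) = max -> 0.000000
  V(3,2) = exp(-r*dt) * [p*0.000000 + (1-p)*3.214852] = 1.650583; exercise = 0.133427; V(3,2) = max -> 1.650583
  V(3,3) = exp(-r*dt) * [p*3.214852 + (1-p)*8.820637] = 6.092061; exercise = 6.106701; V(3,3) = max -> 6.106701
  V(2,0) = exp(-r*dt) * [p*0.000000 + (1-p)*0.000000] = 0.000000; exercise = 0.000000; V(2,0) = max -> 0.000000
  V(2,1) = exp(-r*dt) * [p*0.000000 + (1-p)*1.650583] = 0.847449; exercise = 0.000000; V(2,1) = max -> 0.847449
  V(2,2) = exp(-r*dt) * [p*1.650583 + (1-p)*6.106701] = 3.937981; exercise = 3.214852; V(2,2) = max -> 3.937981
  V(1,0) = exp(-r*dt) * [p*0.000000 + (1-p)*0.847449] = 0.435101; exercise = 0.000000; V(1,0) = max -> 0.435101
  V(1,1) = exp(-r*dt) * [p*0.847449 + (1-p)*3.937981] = 2.433956; exercise = 0.133427; V(1,1) = max -> 2.433956
  V(0,0) = exp(-r*dt) * [p*0.435101 + (1-p)*2.433956] = 1.461235; exercise = 0.000000; V(0,0) = max -> 1.461235

Answer: Price = V(0,0) = 1.4612


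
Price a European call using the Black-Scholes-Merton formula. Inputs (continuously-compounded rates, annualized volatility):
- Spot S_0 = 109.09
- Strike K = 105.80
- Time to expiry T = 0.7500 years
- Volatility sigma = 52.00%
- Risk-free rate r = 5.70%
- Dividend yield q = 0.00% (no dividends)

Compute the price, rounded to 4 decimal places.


Answer: Price = 22.8498

Derivation:
d1 = (ln(S/K) + (r - q + 0.5*sigma^2) * T) / (sigma * sqrt(T)) = 0.38809643
d2 = d1 - sigma * sqrt(T) = -0.06223678
exp(-rT) = 0.95815090; exp(-qT) = 1.00000000
C = S_0 * exp(-qT) * N(d1) - K * exp(-rT) * N(d2)
N(d1) = 0.65102766; N(d2) = 0.47518714
C = 109.0900 * 1.00000000 * 0.65102766 - 105.8000 * 0.95815090 * 0.47518714 = 22.8498


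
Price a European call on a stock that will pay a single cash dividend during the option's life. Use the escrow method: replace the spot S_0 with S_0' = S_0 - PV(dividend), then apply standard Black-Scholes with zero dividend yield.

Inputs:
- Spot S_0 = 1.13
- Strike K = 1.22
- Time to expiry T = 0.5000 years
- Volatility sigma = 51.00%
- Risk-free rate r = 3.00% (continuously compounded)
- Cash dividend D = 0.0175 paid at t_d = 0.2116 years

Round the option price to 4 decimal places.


PV(D) = D * exp(-r * t_d) = 0.0175 * 0.99367211 = 0.01738926
S_0' = S_0 - PV(D) = 1.1300 - 0.01738926 = 1.11261074
d1 = (ln(S_0'/K) + (r + sigma^2/2)*T) / (sigma*sqrt(T)) = -0.03359891
d2 = d1 - sigma*sqrt(T) = -0.39422337
exp(-rT) = 0.98511194
N(d1) = 0.48659850; N(d2) = 0.34670807
C = S_0' * N(d1) - K * exp(-rT) * N(d2) = 1.11261074 * 0.48659850 - 1.2200 * 0.98511194 * 0.34670807 = 0.1247

Answer: Price = 0.1247


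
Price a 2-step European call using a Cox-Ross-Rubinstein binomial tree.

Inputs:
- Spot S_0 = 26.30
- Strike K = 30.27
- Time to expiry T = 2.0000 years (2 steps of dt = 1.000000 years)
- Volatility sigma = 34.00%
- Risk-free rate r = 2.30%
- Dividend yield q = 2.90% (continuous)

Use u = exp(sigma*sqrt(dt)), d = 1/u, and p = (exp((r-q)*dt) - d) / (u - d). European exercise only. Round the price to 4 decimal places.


Answer: Price = V(0,0) = 3.4270

Derivation:
dt = T/N = 1.000000
u = exp(sigma*sqrt(dt)) = 1.404948; d = 1/u = 0.711770
p = (exp((r-q)*dt) - d) / (u - d) = 0.407180
Discount per step: exp(-r*dt) = 0.977262
Stock lattice S(k, i) with i counting down-moves:
  k=0: S(0,0) = 26.3000
  k=1: S(1,0) = 36.9501; S(1,1) = 18.7196
  k=2: S(2,0) = 51.9130; S(2,1) = 26.3000; S(2,2) = 13.3240
Terminal payoffs V(N, i) = max(S_T - K, 0):
  V(2,0) = 21.642984; V(2,1) = 0.000000; V(2,2) = 0.000000
Backward induction: V(k, i) = exp(-r*dt) * [p * V(k+1, i) + (1-p) * V(k+1, i+1)].
  V(1,0) = exp(-r*dt) * [p*21.642984 + (1-p)*0.000000] = 8.612205
  V(1,1) = exp(-r*dt) * [p*0.000000 + (1-p)*0.000000] = 0.000000
  V(0,0) = exp(-r*dt) * [p*8.612205 + (1-p)*0.000000] = 3.426980


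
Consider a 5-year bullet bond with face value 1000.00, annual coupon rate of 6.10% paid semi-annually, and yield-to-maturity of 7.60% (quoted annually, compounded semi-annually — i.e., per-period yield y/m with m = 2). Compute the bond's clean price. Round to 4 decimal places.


Coupon per period c = face * coupon_rate / m = 30.500000
Periods per year m = 2; per-period yield y/m = 0.038000
Number of cashflows N = 10
Cashflows (t years, CF_t, discount factor 1/(1+y/m)^(m*t), PV):
  t = 0.5000: CF_t = 30.500000, DF = 0.963391, PV = 29.383430
  t = 1.0000: CF_t = 30.500000, DF = 0.928122, PV = 28.307736
  t = 1.5000: CF_t = 30.500000, DF = 0.894145, PV = 27.271422
  t = 2.0000: CF_t = 30.500000, DF = 0.861411, PV = 26.273046
  t = 2.5000: CF_t = 30.500000, DF = 0.829876, PV = 25.311220
  t = 3.0000: CF_t = 30.500000, DF = 0.799495, PV = 24.384605
  t = 3.5000: CF_t = 30.500000, DF = 0.770227, PV = 23.491912
  t = 4.0000: CF_t = 30.500000, DF = 0.742030, PV = 22.631900
  t = 4.5000: CF_t = 30.500000, DF = 0.714865, PV = 21.803372
  t = 5.0000: CF_t = 1030.500000, DF = 0.688694, PV = 709.699437
Price P = sum_t PV_t = 938.558078

Answer: Price = 938.5581


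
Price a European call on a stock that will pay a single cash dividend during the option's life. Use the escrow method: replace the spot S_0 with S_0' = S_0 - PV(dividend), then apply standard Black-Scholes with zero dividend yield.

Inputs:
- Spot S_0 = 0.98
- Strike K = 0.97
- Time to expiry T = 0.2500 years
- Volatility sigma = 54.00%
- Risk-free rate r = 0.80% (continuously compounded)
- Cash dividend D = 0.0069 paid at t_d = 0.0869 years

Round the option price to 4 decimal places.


Answer: Price = 0.1068

Derivation:
PV(D) = D * exp(-r * t_d) = 0.0069 * 0.99930504 = 0.00689520
S_0' = S_0 - PV(D) = 0.9800 - 0.00689520 = 0.97310480
d1 = (ln(S_0'/K) + (r + sigma^2/2)*T) / (sigma*sqrt(T)) = 0.15424336
d2 = d1 - sigma*sqrt(T) = -0.11575664
exp(-rT) = 0.99800200
N(d1) = 0.56129107; N(d2) = 0.45392271
C = S_0' * N(d1) - K * exp(-rT) * N(d2) = 0.97310480 * 0.56129107 - 0.9700 * 0.99800200 * 0.45392271 = 0.1068


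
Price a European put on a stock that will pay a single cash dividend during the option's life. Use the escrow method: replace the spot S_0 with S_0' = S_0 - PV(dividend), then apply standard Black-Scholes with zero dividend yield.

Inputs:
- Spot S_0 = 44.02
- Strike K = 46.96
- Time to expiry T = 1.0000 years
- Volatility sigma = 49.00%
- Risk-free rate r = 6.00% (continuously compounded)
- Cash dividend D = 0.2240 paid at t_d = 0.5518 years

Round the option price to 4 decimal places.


PV(D) = D * exp(-r * t_d) = 0.2240 * 0.96743407 = 0.21670523
S_0' = S_0 - PV(D) = 44.0200 - 0.21670523 = 43.80329477
d1 = (ln(S_0'/K) + (r + sigma^2/2)*T) / (sigma*sqrt(T)) = 0.22543441
d2 = d1 - sigma*sqrt(T) = -0.26456559
exp(-rT) = 0.94176453
N(-d1) = 0.41082067; N(-d2) = 0.60432793
P = K * exp(-rT) * N(-d2) - S_0' * N(-d1) = 46.9600 * 0.94176453 * 0.60432793 - 43.80329477 * 0.41082067 = 8.7313

Answer: Price = 8.7313


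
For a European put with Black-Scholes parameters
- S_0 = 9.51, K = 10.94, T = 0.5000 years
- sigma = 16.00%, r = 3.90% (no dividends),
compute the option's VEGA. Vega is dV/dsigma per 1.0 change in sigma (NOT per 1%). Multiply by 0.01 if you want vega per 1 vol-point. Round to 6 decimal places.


Answer: Vega = 1.612126

Derivation:
d1 = -1.0092351279; d2 = -1.1223722129
phi(d1) = 0.2397361573; exp(-qT) = 1.0000000000; exp(-rT) = 0.9806888952
Vega = S * exp(-qT) * phi(d1) * sqrt(T) = 9.5100 * 1.0000000000 * 0.2397361573 * 0.7071067812 = 1.612126


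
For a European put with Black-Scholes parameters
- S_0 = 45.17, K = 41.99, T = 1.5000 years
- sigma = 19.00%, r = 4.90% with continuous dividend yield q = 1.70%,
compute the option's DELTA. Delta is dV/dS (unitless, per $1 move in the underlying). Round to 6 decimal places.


d1 = 0.6363372763; d2 = 0.4036357507
phi(d1) = 0.3258229648; exp(-qT) = 0.9748223790; exp(-rT) = 0.9291361458
N(-d1) = 0.2622783069
Delta = -exp(-qT) * N(-d1) = -0.9748223790 * 0.2622783069 = -0.255675

Answer: Delta = -0.255675


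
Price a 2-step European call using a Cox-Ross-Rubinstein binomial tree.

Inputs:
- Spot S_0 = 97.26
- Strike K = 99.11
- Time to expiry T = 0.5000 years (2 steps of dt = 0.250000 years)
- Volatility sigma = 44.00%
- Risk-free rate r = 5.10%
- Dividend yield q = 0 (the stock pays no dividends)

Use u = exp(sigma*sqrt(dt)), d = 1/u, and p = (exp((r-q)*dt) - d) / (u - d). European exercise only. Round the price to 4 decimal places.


dt = T/N = 0.250000
u = exp(sigma*sqrt(dt)) = 1.246077; d = 1/u = 0.802519
p = (exp((r-q)*dt) - d) / (u - d) = 0.474150
Discount per step: exp(-r*dt) = 0.987331
Stock lattice S(k, i) with i counting down-moves:
  k=0: S(0,0) = 97.2600
  k=1: S(1,0) = 121.1934; S(1,1) = 78.0530
  k=2: S(2,0) = 151.0163; S(2,1) = 97.2600; S(2,2) = 62.6390
Terminal payoffs V(N, i) = max(S_T - K, 0):
  V(2,0) = 51.906304; V(2,1) = 0.000000; V(2,2) = 0.000000
Backward induction: V(k, i) = exp(-r*dt) * [p * V(k+1, i) + (1-p) * V(k+1, i+1)].
  V(1,0) = exp(-r*dt) * [p*51.906304 + (1-p)*0.000000] = 24.299552
  V(1,1) = exp(-r*dt) * [p*0.000000 + (1-p)*0.000000] = 0.000000
  V(0,0) = exp(-r*dt) * [p*24.299552 + (1-p)*0.000000] = 11.375655

Answer: Price = V(0,0) = 11.3757


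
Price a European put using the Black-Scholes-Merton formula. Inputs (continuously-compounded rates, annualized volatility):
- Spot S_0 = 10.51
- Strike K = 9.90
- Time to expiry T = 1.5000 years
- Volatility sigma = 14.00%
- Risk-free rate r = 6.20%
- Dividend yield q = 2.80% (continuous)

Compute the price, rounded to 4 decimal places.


Answer: Price = 0.2551

Derivation:
d1 = (ln(S/K) + (r - q + 0.5*sigma^2) * T) / (sigma * sqrt(T)) = 0.73188670
d2 = d1 - sigma * sqrt(T) = 0.56042242
exp(-rT) = 0.91119350; exp(-qT) = 0.95886978
P = K * exp(-rT) * N(-d2) - S_0 * exp(-qT) * N(-d1)
N(-d1) = 0.23211886; N(-d2) = 0.28759567
P = 9.9000 * 0.91119350 * 0.28759567 - 10.5100 * 0.95886978 * 0.23211886 = 0.2551


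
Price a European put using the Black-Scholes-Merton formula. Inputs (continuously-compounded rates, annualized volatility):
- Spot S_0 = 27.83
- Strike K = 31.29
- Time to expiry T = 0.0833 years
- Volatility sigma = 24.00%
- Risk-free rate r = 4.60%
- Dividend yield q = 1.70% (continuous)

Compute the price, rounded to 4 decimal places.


Answer: Price = 3.4211

Derivation:
d1 = (ln(S/K) + (r - q + 0.5*sigma^2) * T) / (sigma * sqrt(T)) = -1.62223478
d2 = d1 - sigma * sqrt(T) = -1.69150296
exp(-rT) = 0.99617553; exp(-qT) = 0.99858490
P = K * exp(-rT) * N(-d2) - S_0 * exp(-qT) * N(-d1)
N(-d1) = 0.94762346; N(-d2) = 0.95462961
P = 31.2900 * 0.99617553 * 0.95462961 - 27.8300 * 0.99858490 * 0.94762346 = 3.4211


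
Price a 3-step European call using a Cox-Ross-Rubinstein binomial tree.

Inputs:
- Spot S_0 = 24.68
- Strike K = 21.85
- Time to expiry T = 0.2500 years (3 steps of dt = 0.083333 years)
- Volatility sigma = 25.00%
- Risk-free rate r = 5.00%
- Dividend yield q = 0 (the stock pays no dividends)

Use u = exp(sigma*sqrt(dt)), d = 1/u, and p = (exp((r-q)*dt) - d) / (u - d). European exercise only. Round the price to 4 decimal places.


Answer: Price = V(0,0) = 3.3296

Derivation:
dt = T/N = 0.083333
u = exp(sigma*sqrt(dt)) = 1.074837; d = 1/u = 0.930374
p = (exp((r-q)*dt) - d) / (u - d) = 0.510868
Discount per step: exp(-r*dt) = 0.995842
Stock lattice S(k, i) with i counting down-moves:
  k=0: S(0,0) = 24.6800
  k=1: S(1,0) = 26.5270; S(1,1) = 22.9616
  k=2: S(2,0) = 28.5122; S(2,1) = 24.6800; S(2,2) = 21.3629
  k=3: S(3,0) = 30.6459; S(3,1) = 26.5270; S(3,2) = 22.9616; S(3,3) = 19.8755
Terminal payoffs V(N, i) = max(S_T - K, 0):
  V(3,0) = 8.795920; V(3,1) = 4.676971; V(3,2) = 1.111627; V(3,3) = 0.000000
Backward induction: V(k, i) = exp(-r*dt) * [p * V(k+1, i) + (1-p) * V(k+1, i+1)].
  V(2,0) = exp(-r*dt) * [p*8.795920 + (1-p)*4.676971] = 6.753015
  V(2,1) = exp(-r*dt) * [p*4.676971 + (1-p)*1.111627] = 2.920852
  V(2,2) = exp(-r*dt) * [p*1.111627 + (1-p)*0.000000] = 0.565533
  V(1,0) = exp(-r*dt) * [p*6.753015 + (1-p)*2.920852] = 4.858298
  V(1,1) = exp(-r*dt) * [p*2.920852 + (1-p)*0.565533] = 1.761436
  V(0,0) = exp(-r*dt) * [p*4.858298 + (1-p)*1.761436] = 3.329622


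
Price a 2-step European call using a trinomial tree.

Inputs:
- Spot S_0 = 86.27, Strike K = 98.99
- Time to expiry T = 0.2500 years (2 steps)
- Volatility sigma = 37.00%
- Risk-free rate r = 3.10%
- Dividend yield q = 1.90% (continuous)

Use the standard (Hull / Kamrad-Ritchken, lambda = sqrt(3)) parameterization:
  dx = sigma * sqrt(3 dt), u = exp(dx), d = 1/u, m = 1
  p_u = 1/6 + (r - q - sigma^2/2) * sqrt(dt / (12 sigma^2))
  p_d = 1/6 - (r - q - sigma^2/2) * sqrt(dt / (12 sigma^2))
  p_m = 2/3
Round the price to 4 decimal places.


Answer: Price = V(0,0) = 2.6750

Derivation:
dt = T/N = 0.125000; dx = sigma*sqrt(3*dt) = 0.226578
u = exp(dx) = 1.254300; d = 1/u = 0.797257
p_u = 0.151095, p_m = 0.666667, p_d = 0.182238
Discount per step: exp(-r*dt) = 0.996132
Stock lattice S(k, j) with j the centered position index:
  k=0: S(0,+0) = 86.2700
  k=1: S(1,-1) = 68.7794; S(1,+0) = 86.2700; S(1,+1) = 108.2085
  k=2: S(2,-2) = 54.8349; S(2,-1) = 68.7794; S(2,+0) = 86.2700; S(2,+1) = 108.2085; S(2,+2) = 135.7259
Terminal payoffs V(N, j) = max(S_T - K, 0):
  V(2,-2) = 0.000000; V(2,-1) = 0.000000; V(2,+0) = 0.000000; V(2,+1) = 9.218478; V(2,+2) = 36.735914
Backward induction: V(k, j) = exp(-r*dt) * [p_u * V(k+1, j+1) + p_m * V(k+1, j) + p_d * V(k+1, j-1)]
  V(1,-1) = exp(-r*dt) * [p_u*0.000000 + p_m*0.000000 + p_d*0.000000] = 0.000000
  V(1,+0) = exp(-r*dt) * [p_u*9.218478 + p_m*0.000000 + p_d*0.000000] = 1.387482
  V(1,+1) = exp(-r*dt) * [p_u*36.735914 + p_m*9.218478 + p_d*0.000000] = 11.651040
  V(0,+0) = exp(-r*dt) * [p_u*11.651040 + p_m*1.387482 + p_d*0.000000] = 2.675020


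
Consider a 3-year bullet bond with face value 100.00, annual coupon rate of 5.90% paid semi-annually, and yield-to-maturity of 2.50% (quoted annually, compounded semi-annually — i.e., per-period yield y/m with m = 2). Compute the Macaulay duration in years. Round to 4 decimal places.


Answer: Macaulay duration = 2.8042 years

Derivation:
Coupon per period c = face * coupon_rate / m = 2.950000
Periods per year m = 2; per-period yield y/m = 0.012500
Number of cashflows N = 6
Cashflows (t years, CF_t, discount factor 1/(1+y/m)^(m*t), PV):
  t = 0.5000: CF_t = 2.950000, DF = 0.987654, PV = 2.913580
  t = 1.0000: CF_t = 2.950000, DF = 0.975461, PV = 2.877610
  t = 1.5000: CF_t = 2.950000, DF = 0.963418, PV = 2.842084
  t = 2.0000: CF_t = 2.950000, DF = 0.951524, PV = 2.806997
  t = 2.5000: CF_t = 2.950000, DF = 0.939777, PV = 2.772342
  t = 3.0000: CF_t = 102.950000, DF = 0.928175, PV = 95.555603
Price P = sum_t PV_t = 109.768217
Macaulay numerator sum_t t * PV_t:
  t * PV_t at t = 0.5000: 1.456790
  t * PV_t at t = 1.0000: 2.877610
  t * PV_t at t = 1.5000: 4.263126
  t * PV_t at t = 2.0000: 5.613993
  t * PV_t at t = 2.5000: 6.930856
  t * PV_t at t = 3.0000: 286.666810
Macaulay duration D = (sum_t t * PV_t) / P = 307.809186 / 109.768217 = 2.804174


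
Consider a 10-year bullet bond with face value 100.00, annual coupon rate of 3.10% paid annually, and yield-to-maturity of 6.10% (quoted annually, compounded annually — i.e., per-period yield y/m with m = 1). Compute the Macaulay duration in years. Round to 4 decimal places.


Answer: Macaulay duration = 8.5490 years

Derivation:
Coupon per period c = face * coupon_rate / m = 3.100000
Periods per year m = 1; per-period yield y/m = 0.061000
Number of cashflows N = 10
Cashflows (t years, CF_t, discount factor 1/(1+y/m)^(m*t), PV):
  t = 1.0000: CF_t = 3.100000, DF = 0.942507, PV = 2.921772
  t = 2.0000: CF_t = 3.100000, DF = 0.888320, PV = 2.753791
  t = 3.0000: CF_t = 3.100000, DF = 0.837247, PV = 2.595467
  t = 4.0000: CF_t = 3.100000, DF = 0.789112, PV = 2.446246
  t = 5.0000: CF_t = 3.100000, DF = 0.743743, PV = 2.305604
  t = 6.0000: CF_t = 3.100000, DF = 0.700983, PV = 2.173048
  t = 7.0000: CF_t = 3.100000, DF = 0.660682, PV = 2.048113
  t = 8.0000: CF_t = 3.100000, DF = 0.622697, PV = 1.930361
  t = 9.0000: CF_t = 3.100000, DF = 0.586897, PV = 1.819379
  t = 10.0000: CF_t = 103.100000, DF = 0.553154, PV = 57.030191
Price P = sum_t PV_t = 78.023974
Macaulay numerator sum_t t * PV_t:
  t * PV_t at t = 1.0000: 2.921772
  t * PV_t at t = 2.0000: 5.507581
  t * PV_t at t = 3.0000: 7.786402
  t * PV_t at t = 4.0000: 9.784985
  t * PV_t at t = 5.0000: 11.528022
  t * PV_t at t = 6.0000: 13.038290
  t * PV_t at t = 7.0000: 14.336794
  t * PV_t at t = 8.0000: 15.442891
  t * PV_t at t = 9.0000: 16.374413
  t * PV_t at t = 10.0000: 570.301910
Macaulay duration D = (sum_t t * PV_t) / P = 667.023060 / 78.023974 = 8.548950
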